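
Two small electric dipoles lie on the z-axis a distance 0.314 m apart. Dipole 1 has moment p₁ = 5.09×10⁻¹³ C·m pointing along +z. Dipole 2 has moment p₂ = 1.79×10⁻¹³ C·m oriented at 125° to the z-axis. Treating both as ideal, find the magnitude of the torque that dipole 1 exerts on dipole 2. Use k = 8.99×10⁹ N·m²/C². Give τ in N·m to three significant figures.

The second dipole sits on the axis of the first, so the field there is axial: E₁ = 2kp₁/r³ along +z.
E₁ = 2(8.99×10⁹)(5.09×10⁻¹³)/(0.314)³ = 0.2956 N/C.
Torque on the second dipole: τ = p₂ E₁ sinθ.
τ = (1.79×10⁻¹³)(0.2956)·sin125° = 4.334×10⁻¹⁴ N·m.

τ ≈ 4.33×10⁻¹⁴ N·m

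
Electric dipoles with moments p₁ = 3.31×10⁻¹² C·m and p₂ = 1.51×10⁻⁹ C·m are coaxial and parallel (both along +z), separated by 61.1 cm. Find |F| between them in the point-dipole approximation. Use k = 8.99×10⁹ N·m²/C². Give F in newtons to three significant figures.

On-axis field of dipole 1 at distance r: E = 2kp₁/r³. Force on dipole 2 is F = p₂·dE/dr (gradient along axis).
dE/dr = −6kp₁/r⁴, so |F| = 6kp₁p₂/r⁴ (attractive for aligned moments).
F = 6(8.99×10⁹)(3.31×10⁻¹²)(1.51×10⁻⁹)/(0.611)⁴ = 1.934×10⁻⁹ N.

F ≈ 1.93×10⁻⁹ N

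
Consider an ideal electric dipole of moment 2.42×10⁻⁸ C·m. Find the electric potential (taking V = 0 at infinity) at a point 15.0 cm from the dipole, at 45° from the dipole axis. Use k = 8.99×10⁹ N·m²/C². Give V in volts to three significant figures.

The dipole potential is V = kp cosθ / r².
V = (8.99×10⁹)(2.42×10⁻⁸)·cos45° / (0.150)² = 6837 V.

V ≈ 6840 V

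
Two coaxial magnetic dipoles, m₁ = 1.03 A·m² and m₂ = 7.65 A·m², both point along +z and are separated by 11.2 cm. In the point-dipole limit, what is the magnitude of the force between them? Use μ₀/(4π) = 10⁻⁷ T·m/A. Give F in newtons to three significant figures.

On-axis B of dipole 1: B = (μ₀/4π)·2m₁/r³. Force on dipole 2: F = m₂·dB/dr.
dB/dr = −(μ₀/4π)·6m₁/r⁴, so |F| = (μ₀/4π)·6m₁m₂/r⁴.
F = 6(10⁻⁷)(1.03)(7.65)/(0.112)⁴ = 0.03005 N.

F ≈ 0.0300 N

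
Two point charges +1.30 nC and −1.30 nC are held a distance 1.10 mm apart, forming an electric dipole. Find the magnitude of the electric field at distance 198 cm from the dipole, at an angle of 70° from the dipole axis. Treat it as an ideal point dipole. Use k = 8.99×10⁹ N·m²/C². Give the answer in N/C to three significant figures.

Dipole moment p = qd = (1.30×10⁻⁹ C)(0.00110 m) = 1.43×10⁻¹² C·m.
At angle θ the dipole field magnitude is E = (kp/r³)·√(1 + 3cos²θ).
kp/r³ = (8.99×10⁹)(1.43×10⁻¹²) / (1.98)³ = 0.001656 N/C.
√(1 + 3cos²70°) = √(1 + 3·0.1170) = √1.3509 ≈ 1.1623.
E ≈ 0.001656 × 1.162 = 0.001925 N/C.

E ≈ 0.00192 N/C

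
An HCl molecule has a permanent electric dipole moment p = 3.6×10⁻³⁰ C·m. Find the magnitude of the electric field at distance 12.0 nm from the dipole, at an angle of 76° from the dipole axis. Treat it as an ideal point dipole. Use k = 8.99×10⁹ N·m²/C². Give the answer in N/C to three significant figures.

E ≈ 2.03×10⁴ N/C

At angle θ the dipole field magnitude is E = (kp/r³)·√(1 + 3cos²θ).
kp/r³ = (8.99×10⁹)(3.60×10⁻³⁰) / (1.20×10⁻⁸)³ = 1.873×10⁴ N/C.
√(1 + 3cos²76°) = √(1 + 3·0.0585) = √1.1756 ≈ 1.0842.
E ≈ 1.873×10⁴ × 1.084 = 2.031×10⁴ N/C.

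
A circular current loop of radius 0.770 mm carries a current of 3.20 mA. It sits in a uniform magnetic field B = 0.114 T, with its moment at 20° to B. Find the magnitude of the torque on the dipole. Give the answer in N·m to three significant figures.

τ ≈ 2.32×10⁻¹⁰ N·m

Magnetic moment m = IA = Iπa² = (0.00320)·π·(7.70×10⁻⁴)² = 5.96×10⁻⁹ A·m².
Torque on a magnetic dipole: τ = mB sinθ.
τ = (5.96×10⁻⁹)(0.114)·sin20° = 2.324×10⁻¹⁰ N·m.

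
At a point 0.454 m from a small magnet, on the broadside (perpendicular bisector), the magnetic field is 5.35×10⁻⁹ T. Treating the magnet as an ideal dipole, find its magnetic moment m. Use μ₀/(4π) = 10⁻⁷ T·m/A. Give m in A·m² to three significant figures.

m ≈ 0.00501 A·m²

In the equatorial plane B = (μ₀/4π)·m/r³, so m = Br³·4π/(μ₀).
m = (5.35×10⁻⁹)·(0.454)³ / (10⁻⁷) = 0.005006 A·m².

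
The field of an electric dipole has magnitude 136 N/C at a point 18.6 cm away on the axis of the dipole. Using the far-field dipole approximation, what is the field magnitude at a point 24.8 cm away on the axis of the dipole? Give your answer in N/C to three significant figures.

Dipole fields scale as 1/r³ in the far field; the geometry is the same at both points.
E₂ = E₁ · (r₁/r₂)³ = 136 · (18.6/24.8)³.
(r₁/r₂)³ = (0.75)³ = 0.4219.
E₂ ≈ 57.38 N/C.

E ≈ 57.4 N/C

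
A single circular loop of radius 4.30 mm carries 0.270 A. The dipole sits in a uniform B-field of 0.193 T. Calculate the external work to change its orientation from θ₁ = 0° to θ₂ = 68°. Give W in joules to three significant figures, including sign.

W ≈ 1.89×10⁻⁶ J

Magnetic moment m = IA = Iπa² = (0.270)·π·(0.00430)² = 1.568×10⁻⁵ A·m².
W_ext = ΔU = −mB cosθ₂ + mB cosθ₁ = mB(cosθ₁ − cosθ₂).
W = (1.568×10⁻⁵)(0.193)·(cos0° − cos68°) = (3.026×10⁻⁶)·(+0.6254) = 1.893×10⁻⁶ J.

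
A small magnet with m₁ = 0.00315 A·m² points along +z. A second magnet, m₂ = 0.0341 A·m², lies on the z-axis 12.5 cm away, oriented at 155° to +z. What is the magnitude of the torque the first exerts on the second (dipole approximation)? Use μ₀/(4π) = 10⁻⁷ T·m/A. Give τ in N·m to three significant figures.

Dipole B is on the axis of dipole A, so B₁ there is axial: B₁ = (μ₀/4π)·2m₁/r³ along +z.
B₁ = 2(10⁻⁷)(0.00315)/(0.125)³ = 3.226×10⁻⁷ T.
τ = m₂ B₁ sinθ.
τ = (0.0341)(3.226×10⁻⁷)·sin155° = 4.649×10⁻⁹ N·m.

τ ≈ 4.65×10⁻⁹ N·m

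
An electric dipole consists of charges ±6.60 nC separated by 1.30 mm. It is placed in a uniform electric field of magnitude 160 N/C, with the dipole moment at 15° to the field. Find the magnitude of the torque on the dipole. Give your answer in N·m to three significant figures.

Dipole moment p = qd = (6.60×10⁻⁹ C)(0.00130 m) = 8.58×10⁻¹² C·m.
Torque on an electric dipole: τ = pE sinθ.
τ = (8.58×10⁻¹²)(160)·sin15° = 3.553×10⁻¹⁰ N·m.

τ ≈ 3.55×10⁻¹⁰ N·m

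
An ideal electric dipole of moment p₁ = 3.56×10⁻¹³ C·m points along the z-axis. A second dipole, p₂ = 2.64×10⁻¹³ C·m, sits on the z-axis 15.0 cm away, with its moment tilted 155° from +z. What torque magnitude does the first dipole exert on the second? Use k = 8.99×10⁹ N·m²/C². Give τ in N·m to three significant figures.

The second dipole sits on the axis of the first, so the field there is axial: E₁ = 2kp₁/r³ along +z.
E₁ = 2(8.99×10⁹)(3.56×10⁻¹³)/(0.150)³ = 1.897 N/C.
Torque on the second dipole: τ = p₂ E₁ sinθ.
τ = (2.64×10⁻¹³)(1.897)·sin155° = 2.116×10⁻¹³ N·m.

τ ≈ 2.12×10⁻¹³ N·m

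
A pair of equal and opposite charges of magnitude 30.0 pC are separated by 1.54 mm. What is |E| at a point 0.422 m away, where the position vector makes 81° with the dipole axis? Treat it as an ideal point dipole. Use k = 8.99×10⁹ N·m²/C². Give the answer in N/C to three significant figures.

E ≈ 0.00573 N/C

Dipole moment p = qd = (3.00×10⁻¹¹ C)(0.00154 m) = 4.62×10⁻¹⁴ C·m.
At angle θ the dipole field magnitude is E = (kp/r³)·√(1 + 3cos²θ).
kp/r³ = (8.99×10⁹)(4.62×10⁻¹⁴) / (0.422)³ = 0.005527 N/C.
√(1 + 3cos²81°) = √(1 + 3·0.0245) = √1.0734 ≈ 1.0361.
E ≈ 0.005527 × 1.036 = 0.005726 N/C.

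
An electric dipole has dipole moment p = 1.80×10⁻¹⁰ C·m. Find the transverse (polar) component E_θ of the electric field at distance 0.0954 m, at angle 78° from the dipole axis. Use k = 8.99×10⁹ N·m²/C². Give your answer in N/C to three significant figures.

For a dipole, E_θ = (kp sinθ)/r³.
kp/r³ = (8.99×10⁹)(1.80×10⁻¹⁰)/(0.0954)³ = 1864 N/C.
E_θ = 1864·sin78° = 1823 N/C.

E_θ ≈ 1820 N/C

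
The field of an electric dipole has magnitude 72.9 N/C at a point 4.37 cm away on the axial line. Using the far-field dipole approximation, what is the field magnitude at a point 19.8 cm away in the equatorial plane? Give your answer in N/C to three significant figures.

E ≈ 0.392 N/C

Dipole fields scale as 1/r³ in the far field.
The axial field is twice the equatorial field at the same r, so the geometry factor is 1/2.
E₂ = E₁ · (1/2) · (r₁/r₂)³ = 72.9 · 0.5 · (4.37/19.8)³.
(r₁/r₂)³ = (0.2207)³ = 0.01075.
E₂ ≈ 0.3919 N/C.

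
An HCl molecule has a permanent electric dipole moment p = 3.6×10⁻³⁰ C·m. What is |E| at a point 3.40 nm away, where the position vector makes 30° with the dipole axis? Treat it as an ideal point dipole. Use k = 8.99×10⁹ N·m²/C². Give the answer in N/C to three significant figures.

At angle θ the dipole field magnitude is E = (kp/r³)·√(1 + 3cos²θ).
kp/r³ = (8.99×10⁹)(3.60×10⁻³⁰) / (3.40×10⁻⁹)³ = 8.234×10⁵ N/C.
√(1 + 3cos²30°) = √(1 + 3·0.7500) = √3.2500 ≈ 1.8028.
E ≈ 8.234×10⁵ × 1.803 = 1.484×10⁶ N/C.

E ≈ 1.48×10⁶ N/C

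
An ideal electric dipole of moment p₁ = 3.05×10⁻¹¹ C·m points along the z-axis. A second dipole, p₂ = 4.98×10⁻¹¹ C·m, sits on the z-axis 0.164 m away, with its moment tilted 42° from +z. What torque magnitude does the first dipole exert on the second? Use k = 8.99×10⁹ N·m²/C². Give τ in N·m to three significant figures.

The second dipole sits on the axis of the first, so the field there is axial: E₁ = 2kp₁/r³ along +z.
E₁ = 2(8.99×10⁹)(3.05×10⁻¹¹)/(0.164)³ = 124.3 N/C.
Torque on the second dipole: τ = p₂ E₁ sinθ.
τ = (4.98×10⁻¹¹)(124.3)·sin42° = 4.143×10⁻⁹ N·m.

τ ≈ 4.14×10⁻⁹ N·m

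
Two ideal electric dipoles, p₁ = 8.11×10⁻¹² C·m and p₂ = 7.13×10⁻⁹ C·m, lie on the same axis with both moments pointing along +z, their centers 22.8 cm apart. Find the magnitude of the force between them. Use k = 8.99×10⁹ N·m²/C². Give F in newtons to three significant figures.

F ≈ 1.15×10⁻⁶ N

On-axis field of dipole 1 at distance r: E = 2kp₁/r³. Force on dipole 2 is F = p₂·dE/dr (gradient along axis).
dE/dr = −6kp₁/r⁴, so |F| = 6kp₁p₂/r⁴ (attractive for aligned moments).
F = 6(8.99×10⁹)(8.11×10⁻¹²)(7.13×10⁻⁹)/(0.228)⁴ = 1.154×10⁻⁶ N.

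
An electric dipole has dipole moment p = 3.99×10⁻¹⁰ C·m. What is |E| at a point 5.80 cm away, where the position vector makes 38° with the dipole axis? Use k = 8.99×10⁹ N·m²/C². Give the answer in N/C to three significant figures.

E ≈ 3.11×10⁴ N/C

At angle θ the dipole field magnitude is E = (kp/r³)·√(1 + 3cos²θ).
kp/r³ = (8.99×10⁹)(3.99×10⁻¹⁰) / (0.0580)³ = 1.838×10⁴ N/C.
√(1 + 3cos²38°) = √(1 + 3·0.6210) = √2.8629 ≈ 1.6920.
E ≈ 1.838×10⁴ × 1.692 = 3.111×10⁴ N/C.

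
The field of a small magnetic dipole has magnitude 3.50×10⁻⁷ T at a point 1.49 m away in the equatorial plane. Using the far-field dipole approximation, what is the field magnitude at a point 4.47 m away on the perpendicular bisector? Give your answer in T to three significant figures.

Dipole fields scale as 1/r³ in the far field; the geometry is the same at both points.
B₂ = B₁ · (r₁/r₂)³ = 3.50×10⁻⁷ · (1.49/4.47)³.
(r₁/r₂)³ = (0.3333)³ = 0.03704.
B₂ ≈ 1.296×10⁻⁸ T.

B ≈ 1.30×10⁻⁸ T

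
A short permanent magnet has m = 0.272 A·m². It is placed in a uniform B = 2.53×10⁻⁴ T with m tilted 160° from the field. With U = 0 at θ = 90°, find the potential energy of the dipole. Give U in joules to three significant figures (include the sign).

U = −m·B = −mB cosθ.
U = −(0.272)(2.53×10⁻⁴)·cos160° = 6.467×10⁻⁵ J.

U ≈ 6.47×10⁻⁵ J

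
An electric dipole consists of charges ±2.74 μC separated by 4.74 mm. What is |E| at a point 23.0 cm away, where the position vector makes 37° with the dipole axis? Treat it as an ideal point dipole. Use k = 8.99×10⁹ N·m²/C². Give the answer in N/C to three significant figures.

Dipole moment p = qd = (2.74×10⁻⁶ C)(0.00474 m) = 1.299×10⁻⁸ C·m.
At angle θ the dipole field magnitude is E = (kp/r³)·√(1 + 3cos²θ).
kp/r³ = (8.99×10⁹)(1.299×10⁻⁸) / (0.230)³ = 9598 N/C.
√(1 + 3cos²37°) = √(1 + 3·0.6378) = √2.9135 ≈ 1.7069.
E ≈ 9598 × 1.707 = 1.638×10⁴ N/C.

E ≈ 1.64×10⁴ N/C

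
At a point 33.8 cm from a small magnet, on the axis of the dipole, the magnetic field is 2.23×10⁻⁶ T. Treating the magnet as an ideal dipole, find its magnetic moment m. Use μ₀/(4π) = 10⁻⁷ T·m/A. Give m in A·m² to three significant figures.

On axis B = (μ₀/4π)·2m/r³, so m = Br³·4π/(μ₀·2).
m = (2.23×10⁻⁶)·(0.338)³ / (2·10⁻⁷) = 0.4306 A·m².

m ≈ 0.431 A·m²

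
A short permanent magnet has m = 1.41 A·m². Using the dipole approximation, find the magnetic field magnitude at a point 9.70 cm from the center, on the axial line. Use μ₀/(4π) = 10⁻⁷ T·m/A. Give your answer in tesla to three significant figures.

B ≈ 3.09×10⁻⁴ T

On axis B = (μ₀/4π)·2m/r³.
B = 2·(10⁻⁷)·(1.41) / (0.0970)³ = 3.090×10⁻⁴ T.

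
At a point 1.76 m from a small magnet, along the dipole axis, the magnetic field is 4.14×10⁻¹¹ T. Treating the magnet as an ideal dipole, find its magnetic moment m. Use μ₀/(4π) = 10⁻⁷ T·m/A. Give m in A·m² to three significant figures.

m ≈ 0.00113 A·m²

On axis B = (μ₀/4π)·2m/r³, so m = Br³·4π/(μ₀·2).
m = (4.14×10⁻¹¹)·(1.76)³ / (2·10⁻⁷) = 0.001129 A·m².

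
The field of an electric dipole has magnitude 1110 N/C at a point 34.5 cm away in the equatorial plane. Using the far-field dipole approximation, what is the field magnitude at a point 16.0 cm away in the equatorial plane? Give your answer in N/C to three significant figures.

Dipole fields scale as 1/r³ in the far field; the geometry is the same at both points.
E₂ = E₁ · (r₁/r₂)³ = 1110 · (34.5/16.0)³.
(r₁/r₂)³ = (2.156)³ = 10.03.
E₂ ≈ 1.113×10⁴ N/C.

E ≈ 1.11×10⁴ N/C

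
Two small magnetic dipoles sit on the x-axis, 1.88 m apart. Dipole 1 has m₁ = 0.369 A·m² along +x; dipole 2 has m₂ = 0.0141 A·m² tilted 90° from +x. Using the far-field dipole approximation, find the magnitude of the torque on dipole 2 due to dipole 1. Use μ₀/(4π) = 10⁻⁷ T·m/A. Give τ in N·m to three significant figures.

τ ≈ 1.57×10⁻¹⁰ N·m

Dipole B is on the axis of dipole A, so B₁ there is axial: B₁ = (μ₀/4π)·2m₁/r³ along +x.
B₁ = 2(10⁻⁷)(0.369)/(1.88)³ = 1.111×10⁻⁸ T.
τ = m₂ B₁ sinθ.
τ = (0.0141)(1.111×10⁻⁸)·sin90° = 1.566×10⁻¹⁰ N·m.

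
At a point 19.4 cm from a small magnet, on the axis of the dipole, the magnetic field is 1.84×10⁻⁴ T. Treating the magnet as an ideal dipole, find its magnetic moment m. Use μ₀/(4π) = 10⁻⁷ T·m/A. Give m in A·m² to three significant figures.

On axis B = (μ₀/4π)·2m/r³, so m = Br³·4π/(μ₀·2).
m = (1.84×10⁻⁴)·(0.194)³ / (2·10⁻⁷) = 6.717 A·m².

m ≈ 6.72 A·m²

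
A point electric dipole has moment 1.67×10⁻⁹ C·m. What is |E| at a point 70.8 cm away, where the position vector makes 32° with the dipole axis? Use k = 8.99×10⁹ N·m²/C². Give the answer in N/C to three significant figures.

At angle θ the dipole field magnitude is E = (kp/r³)·√(1 + 3cos²θ).
kp/r³ = (8.99×10⁹)(1.67×10⁻⁹) / (0.708)³ = 42.30 N/C.
√(1 + 3cos²32°) = √(1 + 3·0.7192) = √3.1576 ≈ 1.7770.
E ≈ 42.30 × 1.777 = 75.17 N/C.

E ≈ 75.2 N/C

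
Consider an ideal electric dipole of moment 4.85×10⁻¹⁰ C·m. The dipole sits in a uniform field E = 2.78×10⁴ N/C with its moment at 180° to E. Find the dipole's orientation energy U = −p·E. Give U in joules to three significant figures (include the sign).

U = −p·E = −pE cosθ.
U = −(4.85×10⁻¹⁰)(2.78×10⁴)·cos180° = 1.348×10⁻⁵ J.

U ≈ 1.35×10⁻⁵ J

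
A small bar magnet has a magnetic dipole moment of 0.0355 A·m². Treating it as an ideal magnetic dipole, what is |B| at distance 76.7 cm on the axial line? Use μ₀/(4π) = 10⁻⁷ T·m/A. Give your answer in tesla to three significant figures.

On axis B = (μ₀/4π)·2m/r³.
B = 2·(10⁻⁷)·(0.0355) / (0.767)³ = 1.574×10⁻⁸ T.

B ≈ 1.57×10⁻⁸ T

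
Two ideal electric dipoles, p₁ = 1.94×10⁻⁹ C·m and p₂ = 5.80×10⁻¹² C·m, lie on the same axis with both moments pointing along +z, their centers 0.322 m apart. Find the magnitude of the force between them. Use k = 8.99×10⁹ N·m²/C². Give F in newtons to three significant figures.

F ≈ 5.65×10⁻⁸ N

On-axis field of dipole 1 at distance r: E = 2kp₁/r³. Force on dipole 2 is F = p₂·dE/dr (gradient along axis).
dE/dr = −6kp₁/r⁴, so |F| = 6kp₁p₂/r⁴ (attractive for aligned moments).
F = 6(8.99×10⁹)(1.94×10⁻⁹)(5.80×10⁻¹²)/(0.322)⁴ = 5.646×10⁻⁸ N.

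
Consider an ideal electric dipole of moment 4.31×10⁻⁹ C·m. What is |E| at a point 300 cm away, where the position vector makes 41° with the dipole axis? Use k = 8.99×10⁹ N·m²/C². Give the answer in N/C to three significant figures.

E ≈ 2.36 N/C

At angle θ the dipole field magnitude is E = (kp/r³)·√(1 + 3cos²θ).
kp/r³ = (8.99×10⁹)(4.31×10⁻⁹) / (3.00)³ = 1.435 N/C.
√(1 + 3cos²41°) = √(1 + 3·0.5696) = √2.7088 ≈ 1.6458.
E ≈ 1.435 × 1.646 = 2.362 N/C.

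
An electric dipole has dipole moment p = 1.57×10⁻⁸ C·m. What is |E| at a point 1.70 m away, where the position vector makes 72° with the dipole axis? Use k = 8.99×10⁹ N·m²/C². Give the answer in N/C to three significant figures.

At angle θ the dipole field magnitude is E = (kp/r³)·√(1 + 3cos²θ).
kp/r³ = (8.99×10⁹)(1.57×10⁻⁸) / (1.70)³ = 28.73 N/C.
√(1 + 3cos²72°) = √(1 + 3·0.0955) = √1.2865 ≈ 1.1342.
E ≈ 28.73 × 1.134 = 32.58 N/C.

E ≈ 32.6 N/C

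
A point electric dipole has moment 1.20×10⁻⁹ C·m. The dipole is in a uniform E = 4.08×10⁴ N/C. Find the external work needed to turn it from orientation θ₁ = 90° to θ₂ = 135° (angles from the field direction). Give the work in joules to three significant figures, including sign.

W_ext = ΔU = U(θ₂) − U(θ₁) = −pE cosθ₂ − (−pE cosθ₁) = pE(cosθ₁ − cosθ₂).
W = (1.20×10⁻⁹)(4.08×10⁴)·(cos90° − cos135°) = (4.896×10⁻⁵)·(+0.7071) = 3.462×10⁻⁵ J.

W ≈ 3.46×10⁻⁵ J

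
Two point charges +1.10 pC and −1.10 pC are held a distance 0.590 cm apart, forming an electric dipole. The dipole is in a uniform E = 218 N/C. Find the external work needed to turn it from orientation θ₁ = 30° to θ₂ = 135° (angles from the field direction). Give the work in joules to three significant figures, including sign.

W ≈ 2.23×10⁻¹² J

Dipole moment p = qd = (1.10×10⁻¹² C)(0.00590 m) = 6.49×10⁻¹⁵ C·m.
W_ext = ΔU = U(θ₂) − U(θ₁) = −pE cosθ₂ − (−pE cosθ₁) = pE(cosθ₁ − cosθ₂).
W = (6.49×10⁻¹⁵)(218)·(cos30° − cos135°) = (1.415×10⁻¹²)·(+1.5731) = 2.226×10⁻¹² J.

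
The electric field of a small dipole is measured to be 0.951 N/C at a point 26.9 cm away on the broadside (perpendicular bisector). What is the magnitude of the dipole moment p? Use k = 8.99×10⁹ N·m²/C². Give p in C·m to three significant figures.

In the equatorial plane E = kp/r³, so p = Er³/(k).
p = (0.951)·(0.269)³ / (8.99×10⁹) = 2.059×10⁻¹² C·m.

p ≈ 2.06×10⁻¹² C·m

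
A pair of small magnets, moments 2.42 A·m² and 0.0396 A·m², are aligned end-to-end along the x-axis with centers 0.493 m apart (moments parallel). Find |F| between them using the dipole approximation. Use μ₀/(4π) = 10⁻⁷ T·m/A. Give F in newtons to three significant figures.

F ≈ 9.73×10⁻⁷ N

On-axis B of dipole 1: B = (μ₀/4π)·2m₁/r³. Force on dipole 2: F = m₂·dB/dr.
dB/dr = −(μ₀/4π)·6m₁/r⁴, so |F| = (μ₀/4π)·6m₁m₂/r⁴.
F = 6(10⁻⁷)(2.42)(0.0396)/(0.493)⁴ = 9.734×10⁻⁷ N.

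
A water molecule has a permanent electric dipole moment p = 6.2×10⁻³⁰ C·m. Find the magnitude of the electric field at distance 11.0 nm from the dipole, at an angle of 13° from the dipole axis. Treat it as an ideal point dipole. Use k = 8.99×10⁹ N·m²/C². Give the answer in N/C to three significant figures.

At angle θ the dipole field magnitude is E = (kp/r³)·√(1 + 3cos²θ).
kp/r³ = (8.99×10⁹)(6.20×10⁻³⁰) / (1.10×10⁻⁸)³ = 4.188×10⁴ N/C.
√(1 + 3cos²13°) = √(1 + 3·0.9494) = √3.8482 ≈ 1.9617.
E ≈ 4.188×10⁴ × 1.962 = 8.215×10⁴ N/C.

E ≈ 8.21×10⁴ N/C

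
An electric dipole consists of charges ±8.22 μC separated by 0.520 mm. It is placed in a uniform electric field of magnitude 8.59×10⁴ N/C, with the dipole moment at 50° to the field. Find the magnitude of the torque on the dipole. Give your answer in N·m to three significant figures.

Dipole moment p = qd = (8.22×10⁻⁶ C)(5.20×10⁻⁴ m) = 4.274×10⁻⁹ C·m.
Torque on an electric dipole: τ = pE sinθ.
τ = (4.274×10⁻⁹)(8.59×10⁴)·sin50° = 2.812×10⁻⁴ N·m.

τ ≈ 2.81×10⁻⁴ N·m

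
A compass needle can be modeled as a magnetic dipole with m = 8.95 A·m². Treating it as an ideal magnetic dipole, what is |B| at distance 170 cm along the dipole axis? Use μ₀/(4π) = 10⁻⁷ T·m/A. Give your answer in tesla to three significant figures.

On axis B = (μ₀/4π)·2m/r³.
B = 2·(10⁻⁷)·(8.95) / (1.70)³ = 3.643×10⁻⁷ T.

B ≈ 3.64×10⁻⁷ T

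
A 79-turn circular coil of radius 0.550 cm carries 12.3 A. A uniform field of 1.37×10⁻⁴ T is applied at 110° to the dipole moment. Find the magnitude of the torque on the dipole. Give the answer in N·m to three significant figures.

m = NIA = NIπa² = 79·(12.3)·π·(0.00550)² = 0.09234 A·m².
Torque on a magnetic dipole: τ = mB sinθ.
τ = (0.09234)(1.37×10⁻⁴)·sin110° = 1.189×10⁻⁵ N·m.

τ ≈ 1.19×10⁻⁵ N·m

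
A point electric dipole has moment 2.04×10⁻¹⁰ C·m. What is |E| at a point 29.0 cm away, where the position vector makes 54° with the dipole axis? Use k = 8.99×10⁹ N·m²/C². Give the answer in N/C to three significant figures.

At angle θ the dipole field magnitude is E = (kp/r³)·√(1 + 3cos²θ).
kp/r³ = (8.99×10⁹)(2.04×10⁻¹⁰) / (0.290)³ = 75.20 N/C.
√(1 + 3cos²54°) = √(1 + 3·0.3455) = √2.0365 ≈ 1.4271.
E ≈ 75.20 × 1.427 = 107.3 N/C.

E ≈ 107 N/C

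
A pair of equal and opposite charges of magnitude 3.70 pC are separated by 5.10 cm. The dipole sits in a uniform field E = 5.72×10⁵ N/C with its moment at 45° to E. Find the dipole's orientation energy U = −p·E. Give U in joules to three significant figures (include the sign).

U ≈ -7.63×10⁻⁸ J

Dipole moment p = qd = (3.70×10⁻¹² C)(0.0510 m) = 1.887×10⁻¹³ C·m.
U = −p·E = −pE cosθ.
U = −(1.887×10⁻¹³)(5.72×10⁵)·cos45° = -7.632×10⁻⁸ J.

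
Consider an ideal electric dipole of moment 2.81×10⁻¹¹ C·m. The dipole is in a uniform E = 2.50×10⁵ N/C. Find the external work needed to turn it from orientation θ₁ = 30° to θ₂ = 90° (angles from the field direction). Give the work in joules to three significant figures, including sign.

W ≈ 6.08×10⁻⁶ J

W_ext = ΔU = U(θ₂) − U(θ₁) = −pE cosθ₂ − (−pE cosθ₁) = pE(cosθ₁ − cosθ₂).
W = (2.81×10⁻¹¹)(2.50×10⁵)·(cos30° − cos90°) = (7.025×10⁻⁶)·(+0.8660) = 6.084×10⁻⁶ J.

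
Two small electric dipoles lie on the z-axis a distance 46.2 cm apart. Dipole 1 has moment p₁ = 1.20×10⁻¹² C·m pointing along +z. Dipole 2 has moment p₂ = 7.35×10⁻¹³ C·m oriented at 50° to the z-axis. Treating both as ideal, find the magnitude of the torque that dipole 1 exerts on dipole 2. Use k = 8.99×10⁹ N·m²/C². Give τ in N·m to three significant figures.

τ ≈ 1.23×10⁻¹³ N·m

The second dipole sits on the axis of the first, so the field there is axial: E₁ = 2kp₁/r³ along +z.
E₁ = 2(8.99×10⁹)(1.20×10⁻¹²)/(0.462)³ = 0.2188 N/C.
Torque on the second dipole: τ = p₂ E₁ sinθ.
τ = (7.35×10⁻¹³)(0.2188)·sin50° = 1.232×10⁻¹³ N·m.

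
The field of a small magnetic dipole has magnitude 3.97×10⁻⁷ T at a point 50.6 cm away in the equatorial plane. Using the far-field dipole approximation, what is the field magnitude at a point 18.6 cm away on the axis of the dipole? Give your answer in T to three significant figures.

B ≈ 1.60×10⁻⁵ T

Dipole fields scale as 1/r³ in the far field.
The axial field is twice the equatorial field at the same r, so the geometry factor is 2/1.
B₂ = B₁ · (2/1) · (r₁/r₂)³ = 3.97×10⁻⁷ · 2 · (50.6/18.6)³.
(r₁/r₂)³ = (2.72)³ = 20.13.
B₂ ≈ 1.599×10⁻⁵ T.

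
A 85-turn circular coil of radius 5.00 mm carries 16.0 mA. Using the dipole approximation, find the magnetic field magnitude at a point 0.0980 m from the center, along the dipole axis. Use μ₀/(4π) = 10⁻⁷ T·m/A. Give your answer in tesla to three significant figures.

B ≈ 2.27×10⁻⁸ T

m = NIA = NIπa² = 85·(0.0160)·π·(0.00500)² = 1.068×10⁻⁴ A·m².
On axis B = (μ₀/4π)·2m/r³.
B = 2·(10⁻⁷)·(1.068×10⁻⁴) / (0.0980)³ = 2.269×10⁻⁸ T.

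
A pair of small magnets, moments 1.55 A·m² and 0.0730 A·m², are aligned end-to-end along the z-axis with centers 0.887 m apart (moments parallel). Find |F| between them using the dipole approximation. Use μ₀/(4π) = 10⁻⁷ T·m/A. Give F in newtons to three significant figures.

F ≈ 1.10×10⁻⁷ N

On-axis B of dipole 1: B = (μ₀/4π)·2m₁/r³. Force on dipole 2: F = m₂·dB/dr.
dB/dr = −(μ₀/4π)·6m₁/r⁴, so |F| = (μ₀/4π)·6m₁m₂/r⁴.
F = 6(10⁻⁷)(1.55)(0.0730)/(0.887)⁴ = 1.097×10⁻⁷ N.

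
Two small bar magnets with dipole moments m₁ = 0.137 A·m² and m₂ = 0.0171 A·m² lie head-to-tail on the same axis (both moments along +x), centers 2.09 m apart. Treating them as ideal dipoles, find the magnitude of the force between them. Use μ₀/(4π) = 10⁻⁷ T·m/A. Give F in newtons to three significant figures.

On-axis B of dipole 1: B = (μ₀/4π)·2m₁/r³. Force on dipole 2: F = m₂·dB/dr.
dB/dr = −(μ₀/4π)·6m₁/r⁴, so |F| = (μ₀/4π)·6m₁m₂/r⁴.
F = 6(10⁻⁷)(0.137)(0.0171)/(2.09)⁴ = 7.367×10⁻¹¹ N.

F ≈ 7.37×10⁻¹¹ N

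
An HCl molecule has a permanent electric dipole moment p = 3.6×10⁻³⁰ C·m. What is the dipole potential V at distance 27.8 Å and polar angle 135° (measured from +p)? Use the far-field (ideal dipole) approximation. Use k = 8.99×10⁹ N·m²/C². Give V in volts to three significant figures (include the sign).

V ≈ -0.00296 V

The dipole potential is V = kp cosθ / r².
V = (8.99×10⁹)(3.60×10⁻³⁰)·cos135° / (2.78×10⁻⁹)² = -0.002961 V.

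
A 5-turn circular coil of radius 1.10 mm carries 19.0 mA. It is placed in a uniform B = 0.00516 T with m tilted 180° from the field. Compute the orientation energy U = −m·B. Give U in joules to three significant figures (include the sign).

m = NIA = NIπa² = 5·(0.0190)·π·(0.00110)² = 3.611×10⁻⁷ A·m².
U = −m·B = −mB cosθ.
U = −(3.611×10⁻⁷)(0.00516)·cos180° = 1.863×10⁻⁹ J.

U ≈ 1.86×10⁻⁹ J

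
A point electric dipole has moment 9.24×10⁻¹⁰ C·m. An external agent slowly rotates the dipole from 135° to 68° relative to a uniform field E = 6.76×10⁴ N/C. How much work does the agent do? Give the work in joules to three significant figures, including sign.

W_ext = ΔU = U(θ₂) − U(θ₁) = −pE cosθ₂ − (−pE cosθ₁) = pE(cosθ₁ − cosθ₂).
W = (9.24×10⁻¹⁰)(6.76×10⁴)·(cos135° − cos68°) = (6.246×10⁻⁵)·(-1.0817) = -6.757×10⁻⁵ J.

W ≈ -6.76×10⁻⁵ J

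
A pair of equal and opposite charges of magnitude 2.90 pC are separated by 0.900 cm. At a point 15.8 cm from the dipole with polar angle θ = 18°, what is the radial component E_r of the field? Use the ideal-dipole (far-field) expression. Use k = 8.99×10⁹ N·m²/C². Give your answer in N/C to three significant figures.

Dipole moment p = qd = (2.90×10⁻¹² C)(0.00900 m) = 2.61×10⁻¹⁴ C·m.
For a dipole, E_r = (2kp cosθ)/r³.
kp/r³ = (8.99×10⁹)(2.61×10⁻¹⁴)/(0.158)³ = 0.05949 N/C.
E_r = 2·0.05949·cos18° = 0.1132 N/C.

E_r ≈ 0.113 N/C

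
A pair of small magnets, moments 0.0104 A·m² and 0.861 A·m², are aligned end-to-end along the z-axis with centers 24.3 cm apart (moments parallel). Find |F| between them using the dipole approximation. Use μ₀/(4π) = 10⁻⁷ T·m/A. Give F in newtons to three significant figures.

F ≈ 1.54×10⁻⁶ N

On-axis B of dipole 1: B = (μ₀/4π)·2m₁/r³. Force on dipole 2: F = m₂·dB/dr.
dB/dr = −(μ₀/4π)·6m₁/r⁴, so |F| = (μ₀/4π)·6m₁m₂/r⁴.
F = 6(10⁻⁷)(0.0104)(0.861)/(0.243)⁴ = 1.541×10⁻⁶ N.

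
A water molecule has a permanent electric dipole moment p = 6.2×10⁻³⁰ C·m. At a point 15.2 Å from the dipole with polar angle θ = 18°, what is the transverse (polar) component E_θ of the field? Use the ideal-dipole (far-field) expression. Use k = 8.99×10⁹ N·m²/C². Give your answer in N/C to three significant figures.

E_θ ≈ 4.90×10⁶ N/C

For a dipole, E_θ = (kp sinθ)/r³.
kp/r³ = (8.99×10⁹)(6.20×10⁻³⁰)/(1.52×10⁻⁹)³ = 1.587×10⁷ N/C.
E_θ = 1.587×10⁷·sin18° = 4.905×10⁶ N/C.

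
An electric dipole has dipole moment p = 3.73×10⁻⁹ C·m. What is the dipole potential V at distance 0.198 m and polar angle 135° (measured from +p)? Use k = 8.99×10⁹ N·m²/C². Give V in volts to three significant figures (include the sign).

V ≈ -605 V

The dipole potential is V = kp cosθ / r².
V = (8.99×10⁹)(3.73×10⁻⁹)·cos135° / (0.198)² = -604.8 V.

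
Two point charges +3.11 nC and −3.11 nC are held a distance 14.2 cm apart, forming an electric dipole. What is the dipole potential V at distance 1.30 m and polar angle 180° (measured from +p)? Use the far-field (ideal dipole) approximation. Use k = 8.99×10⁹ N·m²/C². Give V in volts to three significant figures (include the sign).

Dipole moment p = qd = (3.11×10⁻⁹ C)(0.142 m) = 4.416×10⁻¹⁰ C·m.
The dipole potential is V = kp cosθ / r².
V = (8.99×10⁹)(4.416×10⁻¹⁰)·cos180° / (1.30)² = -2.349 V.

V ≈ -2.35 V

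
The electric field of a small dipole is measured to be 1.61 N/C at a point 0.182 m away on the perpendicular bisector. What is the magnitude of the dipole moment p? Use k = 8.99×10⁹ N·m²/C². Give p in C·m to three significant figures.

In the equatorial plane E = kp/r³, so p = Er³/(k).
p = (1.61)·(0.182)³ / (8.99×10⁹) = 1.080×10⁻¹² C·m.

p ≈ 1.08×10⁻¹² C·m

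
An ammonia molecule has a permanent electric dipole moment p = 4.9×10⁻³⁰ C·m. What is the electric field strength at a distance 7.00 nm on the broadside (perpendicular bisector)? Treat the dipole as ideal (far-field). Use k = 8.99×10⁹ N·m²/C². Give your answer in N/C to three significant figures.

E ≈ 1.28×10⁵ N/C

In the equatorial plane E = kp/r³.
E = (8.99×10⁹)(4.90×10⁻³⁰) / (7.00×10⁻⁹)³ = 1.284×10⁵ N/C.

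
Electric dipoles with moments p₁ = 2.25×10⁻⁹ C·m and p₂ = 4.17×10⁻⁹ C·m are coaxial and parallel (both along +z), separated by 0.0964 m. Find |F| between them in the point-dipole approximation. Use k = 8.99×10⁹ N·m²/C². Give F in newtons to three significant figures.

On-axis field of dipole 1 at distance r: E = 2kp₁/r³. Force on dipole 2 is F = p₂·dE/dr (gradient along axis).
dE/dr = −6kp₁/r⁴, so |F| = 6kp₁p₂/r⁴ (attractive for aligned moments).
F = 6(8.99×10⁹)(2.25×10⁻⁹)(4.17×10⁻⁹)/(0.0964)⁴ = 0.005860 N.

F ≈ 0.00586 N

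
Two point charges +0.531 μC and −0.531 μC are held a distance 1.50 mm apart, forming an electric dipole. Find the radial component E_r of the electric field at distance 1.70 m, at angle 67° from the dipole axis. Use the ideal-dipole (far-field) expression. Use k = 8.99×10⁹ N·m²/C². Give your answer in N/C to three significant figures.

E_r ≈ 1.14 N/C

Dipole moment p = qd = (5.31×10⁻⁷ C)(0.00150 m) = 7.965×10⁻¹⁰ C·m.
For a dipole, E_r = (2kp cosθ)/r³.
kp/r³ = (8.99×10⁹)(7.965×10⁻¹⁰)/(1.70)³ = 1.457 N/C.
E_r = 2·1.457·cos67° = 1.139 N/C.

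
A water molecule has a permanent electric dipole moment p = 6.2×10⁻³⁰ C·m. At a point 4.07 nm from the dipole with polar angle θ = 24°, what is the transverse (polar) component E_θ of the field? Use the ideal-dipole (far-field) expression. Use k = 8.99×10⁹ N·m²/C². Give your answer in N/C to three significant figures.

E_θ ≈ 3.36×10⁵ N/C

For a dipole, E_θ = (kp sinθ)/r³.
kp/r³ = (8.99×10⁹)(6.20×10⁻³⁰)/(4.07×10⁻⁹)³ = 8.267×10⁵ N/C.
E_θ = 8.267×10⁵·sin24° = 3.363×10⁵ N/C.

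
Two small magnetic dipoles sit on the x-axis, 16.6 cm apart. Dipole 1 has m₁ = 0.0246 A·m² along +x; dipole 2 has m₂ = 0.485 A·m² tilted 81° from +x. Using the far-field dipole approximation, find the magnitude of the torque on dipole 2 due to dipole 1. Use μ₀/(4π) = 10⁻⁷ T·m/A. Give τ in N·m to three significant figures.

τ ≈ 5.15×10⁻⁷ N·m

Dipole B is on the axis of dipole A, so B₁ there is axial: B₁ = (μ₀/4π)·2m₁/r³ along +x.
B₁ = 2(10⁻⁷)(0.0246)/(0.166)³ = 1.076×10⁻⁶ T.
τ = m₂ B₁ sinθ.
τ = (0.485)(1.076×10⁻⁶)·sin81° = 5.152×10⁻⁷ N·m.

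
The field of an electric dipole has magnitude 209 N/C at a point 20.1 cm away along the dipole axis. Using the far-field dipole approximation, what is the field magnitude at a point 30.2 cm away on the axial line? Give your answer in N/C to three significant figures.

E ≈ 61.6 N/C

Dipole fields scale as 1/r³ in the far field; the geometry is the same at both points.
E₂ = E₁ · (r₁/r₂)³ = 209 · (20.1/30.2)³.
(r₁/r₂)³ = (0.6656)³ = 0.2948.
E₂ ≈ 61.62 N/C.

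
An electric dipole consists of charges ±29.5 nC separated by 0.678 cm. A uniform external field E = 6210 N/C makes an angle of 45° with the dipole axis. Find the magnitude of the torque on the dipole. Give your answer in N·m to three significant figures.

Dipole moment p = qd = (2.95×10⁻⁸ C)(0.00678 m) = 2.00×10⁻¹⁰ C·m.
Torque on an electric dipole: τ = pE sinθ.
τ = (2.00×10⁻¹⁰)(6210)·sin45° = 8.782×10⁻⁷ N·m.

τ ≈ 8.78×10⁻⁷ N·m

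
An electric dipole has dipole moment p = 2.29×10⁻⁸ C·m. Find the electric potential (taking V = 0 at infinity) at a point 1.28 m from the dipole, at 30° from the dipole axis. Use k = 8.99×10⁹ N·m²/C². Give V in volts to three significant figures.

V ≈ 109 V

The dipole potential is V = kp cosθ / r².
V = (8.99×10⁹)(2.29×10⁻⁸)·cos30° / (1.28)² = 108.8 V.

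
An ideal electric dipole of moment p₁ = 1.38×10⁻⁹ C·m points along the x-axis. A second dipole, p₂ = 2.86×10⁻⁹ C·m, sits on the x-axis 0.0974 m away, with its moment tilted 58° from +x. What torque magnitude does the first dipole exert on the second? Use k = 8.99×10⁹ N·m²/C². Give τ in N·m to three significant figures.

The second dipole sits on the axis of the first, so the field there is axial: E₁ = 2kp₁/r³ along +x.
E₁ = 2(8.99×10⁹)(1.38×10⁻⁹)/(0.0974)³ = 2.685×10⁴ N/C.
Torque on the second dipole: τ = p₂ E₁ sinθ.
τ = (2.86×10⁻⁹)(2.685×10⁴)·sin58° = 6.513×10⁻⁵ N·m.

τ ≈ 6.51×10⁻⁵ N·m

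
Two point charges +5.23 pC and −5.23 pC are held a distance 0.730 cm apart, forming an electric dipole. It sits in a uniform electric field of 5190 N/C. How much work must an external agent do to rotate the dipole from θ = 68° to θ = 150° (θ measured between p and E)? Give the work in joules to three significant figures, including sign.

W ≈ 2.46×10⁻¹⁰ J

Dipole moment p = qd = (5.23×10⁻¹² C)(0.00730 m) = 3.818×10⁻¹⁴ C·m.
W_ext = ΔU = U(θ₂) − U(θ₁) = −pE cosθ₂ − (−pE cosθ₁) = pE(cosθ₁ − cosθ₂).
W = (3.818×10⁻¹⁴)(5190)·(cos68° − cos150°) = (1.982×10⁻¹⁰)·(+1.2406) = 2.458×10⁻¹⁰ J.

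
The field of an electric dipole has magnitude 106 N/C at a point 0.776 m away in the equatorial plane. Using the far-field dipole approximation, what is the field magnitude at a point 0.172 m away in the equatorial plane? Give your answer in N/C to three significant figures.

Dipole fields scale as 1/r³ in the far field; the geometry is the same at both points.
E₂ = E₁ · (r₁/r₂)³ = 106 · (0.776/0.172)³.
(r₁/r₂)³ = (4.512)³ = 91.83.
E₂ ≈ 9734 N/C.

E ≈ 9730 N/C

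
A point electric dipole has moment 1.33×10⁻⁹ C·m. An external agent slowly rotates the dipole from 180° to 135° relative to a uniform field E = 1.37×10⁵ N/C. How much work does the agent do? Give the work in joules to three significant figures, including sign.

W_ext = ΔU = U(θ₂) − U(θ₁) = −pE cosθ₂ − (−pE cosθ₁) = pE(cosθ₁ − cosθ₂).
W = (1.33×10⁻⁹)(1.37×10⁵)·(cos180° − cos135°) = (1.822×10⁻⁴)·(-0.2929) = -5.337×10⁻⁵ J.

W ≈ -5.34×10⁻⁵ J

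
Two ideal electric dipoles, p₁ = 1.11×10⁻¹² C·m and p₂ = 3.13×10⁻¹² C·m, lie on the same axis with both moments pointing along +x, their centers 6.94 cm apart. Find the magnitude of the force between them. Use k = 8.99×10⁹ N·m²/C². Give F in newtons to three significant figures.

F ≈ 8.08×10⁻⁹ N

On-axis field of dipole 1 at distance r: E = 2kp₁/r³. Force on dipole 2 is F = p₂·dE/dr (gradient along axis).
dE/dr = −6kp₁/r⁴, so |F| = 6kp₁p₂/r⁴ (attractive for aligned moments).
F = 6(8.99×10⁹)(1.11×10⁻¹²)(3.13×10⁻¹²)/(0.0694)⁴ = 8.079×10⁻⁹ N.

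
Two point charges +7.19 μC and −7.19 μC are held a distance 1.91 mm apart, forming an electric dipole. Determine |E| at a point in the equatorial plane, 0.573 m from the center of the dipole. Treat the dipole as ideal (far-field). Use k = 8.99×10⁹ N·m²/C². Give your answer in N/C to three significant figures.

Dipole moment p = qd = (7.19×10⁻⁶ C)(0.00191 m) = 1.373×10⁻⁸ C·m.
On the perpendicular bisector E = kp/r³ (half the axial value at the same distance).
E = (8.99×10⁹)(1.373×10⁻⁸) / (0.573)³ = 656.1 N/C.

E ≈ 656 N/C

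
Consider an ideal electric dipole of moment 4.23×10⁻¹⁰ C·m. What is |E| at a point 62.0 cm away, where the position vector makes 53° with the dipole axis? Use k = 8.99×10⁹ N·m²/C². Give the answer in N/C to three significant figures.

At angle θ the dipole field magnitude is E = (kp/r³)·√(1 + 3cos²θ).
kp/r³ = (8.99×10⁹)(4.23×10⁻¹⁰) / (0.620)³ = 15.96 N/C.
√(1 + 3cos²53°) = √(1 + 3·0.3622) = √2.0865 ≈ 1.4445.
E ≈ 15.96 × 1.444 = 23.05 N/C.

E ≈ 23.0 N/C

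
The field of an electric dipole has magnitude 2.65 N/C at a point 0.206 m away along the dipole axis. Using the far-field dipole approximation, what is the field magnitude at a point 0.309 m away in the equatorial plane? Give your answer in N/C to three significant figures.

E ≈ 0.393 N/C

Dipole fields scale as 1/r³ in the far field.
The axial field is twice the equatorial field at the same r, so the geometry factor is 1/2.
E₂ = E₁ · (1/2) · (r₁/r₂)³ = 2.65 · 0.5 · (0.206/0.309)³.
(r₁/r₂)³ = (0.6667)³ = 0.2963.
E₂ ≈ 0.3926 N/C.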